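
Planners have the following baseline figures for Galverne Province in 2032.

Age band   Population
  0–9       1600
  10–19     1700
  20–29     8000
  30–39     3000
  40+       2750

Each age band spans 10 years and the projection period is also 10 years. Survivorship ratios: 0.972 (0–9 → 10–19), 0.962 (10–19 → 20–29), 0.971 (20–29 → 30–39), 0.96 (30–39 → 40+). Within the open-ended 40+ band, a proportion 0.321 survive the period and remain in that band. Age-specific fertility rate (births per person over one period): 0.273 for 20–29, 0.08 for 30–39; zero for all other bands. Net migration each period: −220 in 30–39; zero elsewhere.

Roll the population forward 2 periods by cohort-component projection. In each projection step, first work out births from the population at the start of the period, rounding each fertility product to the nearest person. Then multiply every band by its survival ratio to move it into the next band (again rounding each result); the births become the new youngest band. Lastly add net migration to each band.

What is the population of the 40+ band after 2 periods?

8454

[period 1]
Births: 8000 × 0.273 = 2184  |  3000 × 0.08 = 240 → 2424
10–19: 1600 × 0.972 = 1555
20–29: 1700 × 0.962 = 1635
30–39: 8000 × 0.971 = 7768
40+: 3000 × 0.96 + 2750 × 0.321 = 2880 + 883 = 3763
Net migration: 30–39 − 220 → 7548
End of period: [2424, 1555, 1635, 7548, 3763]
[period 2]
Births: 1635 × 0.273 = 446  |  7548 × 0.08 = 604 → 1050
10–19: 2424 × 0.972 = 2356
20–29: 1555 × 0.962 = 1496
30–39: 1635 × 0.971 = 1588
40+: 7548 × 0.96 + 3763 × 0.321 = 7246 + 1208 = 8454
Net migration: 30–39 − 220 → 1368
End of period: [1050, 2356, 1496, 1368, 8454]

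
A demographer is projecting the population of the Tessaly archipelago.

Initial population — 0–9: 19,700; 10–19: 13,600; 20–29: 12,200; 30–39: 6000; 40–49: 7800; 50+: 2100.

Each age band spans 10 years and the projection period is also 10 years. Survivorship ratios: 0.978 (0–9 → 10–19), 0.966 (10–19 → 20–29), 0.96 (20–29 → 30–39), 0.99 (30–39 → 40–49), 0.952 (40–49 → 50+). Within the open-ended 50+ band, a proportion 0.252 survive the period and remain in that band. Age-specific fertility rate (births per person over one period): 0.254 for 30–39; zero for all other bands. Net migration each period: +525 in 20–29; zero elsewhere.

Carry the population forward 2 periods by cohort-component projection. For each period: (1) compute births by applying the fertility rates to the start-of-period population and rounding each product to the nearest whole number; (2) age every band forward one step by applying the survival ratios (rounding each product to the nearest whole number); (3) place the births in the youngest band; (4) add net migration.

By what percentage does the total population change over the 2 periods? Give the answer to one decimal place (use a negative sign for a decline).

-8.8

Let band 1 be 0–9 through band 6 = 50+.
[period 1]
Births: 6000 × 0.254 = 1524
Band 2: 19700 × 0.978 = 19267
Band 3: 13600 × 0.966 = 13138
Band 4: 12200 × 0.96 = 11712
Band 5: 6000 × 0.99 = 5940
Band 6: 7800 × 0.952 + 2100 × 0.252 = 7426 + 529 = 7955
Net migration: Band 3 + 525 → 13663
Population now: 0–9=1524, 10–19=19267, 20–29=13663, 30–39=11712, 40–49=5940, 50+=7955
[period 2]
Births: 11712 × 0.254 = 2975
Band 2: 1524 × 0.978 = 1490
Band 3: 19267 × 0.966 = 18612
Band 4: 13663 × 0.96 = 13116
Band 5: 11712 × 0.99 = 11595
Band 6: 5940 × 0.952 + 7955 × 0.252 = 5655 + 2005 = 7660
Net migration: Band 3 + 525 → 19137
Population now: 0–9=2975, 10–19=1490, 20–29=19137, 30–39=13116, 40–49=11595, 50+=7660
Total: 61400 → 55973; change = -5427; percentage change = -8.8%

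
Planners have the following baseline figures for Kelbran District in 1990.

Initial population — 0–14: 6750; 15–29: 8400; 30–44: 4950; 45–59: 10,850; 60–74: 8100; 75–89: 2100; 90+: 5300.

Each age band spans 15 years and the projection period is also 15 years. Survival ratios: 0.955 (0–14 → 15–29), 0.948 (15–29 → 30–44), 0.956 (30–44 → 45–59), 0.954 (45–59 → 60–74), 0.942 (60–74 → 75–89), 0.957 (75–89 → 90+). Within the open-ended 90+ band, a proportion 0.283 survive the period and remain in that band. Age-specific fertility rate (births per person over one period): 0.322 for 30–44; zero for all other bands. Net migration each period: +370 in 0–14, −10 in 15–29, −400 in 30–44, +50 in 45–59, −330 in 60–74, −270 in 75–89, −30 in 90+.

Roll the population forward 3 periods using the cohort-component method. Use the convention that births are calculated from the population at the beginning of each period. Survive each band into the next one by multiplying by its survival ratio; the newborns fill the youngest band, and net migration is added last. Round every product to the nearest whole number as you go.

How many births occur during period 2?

2435

(Groups numbered youngest = 1 to oldest = 7.)
Period 1:
Births: 4950 * 0.322 = 1594
Group 2: 6750 * 0.955 = 6446
Group 3: 8400 * 0.948 = 7963
Group 4: 4950 * 0.956 = 4732
Group 5: 10850 * 0.954 = 10351
Group 6: 8100 * 0.942 = 7630
Group 7: 2100 * 0.957 + 5300 * 0.283 = 2010 + 1500 = 3510
Net migration: Group 1 + 370 → 1964; Group 2 − 10 → 6436; Group 3 − 400 → 7563; Group 4 + 50 → 4782; Group 5 − 330 → 10021; Group 6 − 270 → 7360; Group 7 − 30 → 3480
Giving 1964 / 6436 / 7563 / 4782 / 10021 / 7360 / 3480.
Period 2:
Births: 7563 * 0.322 = 2435
Group 2: 1964 * 0.955 = 1876
Group 3: 6436 * 0.948 = 6101
Group 4: 7563 * 0.956 = 7230
Group 5: 4782 * 0.954 = 4562
Group 6: 10021 * 0.942 = 9440
Group 7: 7360 * 0.957 + 3480 * 0.283 = 7044 + 985 = 8029
Net migration: Group 1 + 370 → 2805; Group 2 − 10 → 1866; Group 3 − 400 → 5701; Group 4 + 50 → 7280; Group 5 − 330 → 4232; Group 6 − 270 → 9170; Group 7 − 30 → 7999
Giving 2805 / 1866 / 5701 / 7280 / 4232 / 9170 / 7999.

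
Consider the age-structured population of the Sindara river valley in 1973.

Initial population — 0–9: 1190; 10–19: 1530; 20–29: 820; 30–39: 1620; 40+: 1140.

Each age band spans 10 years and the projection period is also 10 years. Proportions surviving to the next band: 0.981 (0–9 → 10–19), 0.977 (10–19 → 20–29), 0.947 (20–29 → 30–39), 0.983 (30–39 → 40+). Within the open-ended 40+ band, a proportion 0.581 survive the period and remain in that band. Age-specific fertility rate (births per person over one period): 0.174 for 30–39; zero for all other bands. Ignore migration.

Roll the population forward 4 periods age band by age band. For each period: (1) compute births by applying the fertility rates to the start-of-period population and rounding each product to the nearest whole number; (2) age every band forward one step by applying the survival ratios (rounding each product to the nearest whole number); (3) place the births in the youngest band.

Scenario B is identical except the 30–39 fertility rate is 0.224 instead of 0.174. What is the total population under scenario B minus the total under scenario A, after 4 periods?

235

(Bands numbered youngest = 1 to oldest = 5.)
Period 1.
Births: 1620 * 0.174 = 282
Band 2: 1190 * 0.981 = 1167
Band 3: 1530 * 0.977 = 1495
Band 4: 820 * 0.947 = 777
Band 5: 1620 * 0.983 + 1140 * 0.581 = 1592 + 662 = 2254
Giving 282 / 1167 / 1495 / 777 / 2254.
Period 2.
Births: 777 * 0.174 = 135
Band 2: 282 * 0.981 = 277
Band 3: 1167 * 0.977 = 1140
Band 4: 1495 * 0.947 = 1416
Band 5: 777 * 0.983 + 2254 * 0.581 = 764 + 1310 = 2074
Giving 135 / 277 / 1140 / 1416 / 2074.
Period 3.
Births: 1416 * 0.174 = 246
Band 2: 135 * 0.981 = 132
Band 3: 277 * 0.977 = 271
Band 4: 1140 * 0.947 = 1080
Band 5: 1416 * 0.983 + 2074 * 0.581 = 1392 + 1205 = 2597
Giving 246 / 132 / 271 / 1080 / 2597.
Period 4.
Births: 1080 * 0.174 = 188
Band 2: 246 * 0.981 = 241
Band 3: 132 * 0.977 = 129
Band 4: 271 * 0.947 = 257
Band 5: 1080 * 0.983 + 2597 * 0.581 = 1062 + 1509 = 2571
Giving 188 / 241 / 129 / 257 / 2571.
Scenario A total after 4 periods: 3386
Scenario B projection —
Period 1.
Births: 1620 * 0.224 = 363
Band 2: 1190 * 0.981 = 1167
Band 3: 1530 * 0.977 = 1495
Band 4: 820 * 0.947 = 777
Band 5: 1620 * 0.983 + 1140 * 0.581 = 1592 + 662 = 2254
Giving 363 / 1167 / 1495 / 777 / 2254.
Period 2.
Births: 777 * 0.224 = 174
Band 2: 363 * 0.981 = 356
Band 3: 1167 * 0.977 = 1140
Band 4: 1495 * 0.947 = 1416
Band 5: 777 * 0.983 + 2254 * 0.581 = 764 + 1310 = 2074
Giving 174 / 356 / 1140 / 1416 / 2074.
Period 3.
Births: 1416 * 0.224 = 317
Band 2: 174 * 0.981 = 171
Band 3: 356 * 0.977 = 348
Band 4: 1140 * 0.947 = 1080
Band 5: 1416 * 0.983 + 2074 * 0.581 = 1392 + 1205 = 2597
Giving 317 / 171 / 348 / 1080 / 2597.
Period 4.
Births: 1080 * 0.224 = 242
Band 2: 317 * 0.981 = 311
Band 3: 171 * 0.977 = 167
Band 4: 348 * 0.947 = 330
Band 5: 1080 * 0.983 + 2597 * 0.581 = 1062 + 1509 = 2571
Giving 242 / 311 / 167 / 330 / 2571.
Scenario B total after 4 periods: 3621
Difference B − A = 3621 − 3386 = 235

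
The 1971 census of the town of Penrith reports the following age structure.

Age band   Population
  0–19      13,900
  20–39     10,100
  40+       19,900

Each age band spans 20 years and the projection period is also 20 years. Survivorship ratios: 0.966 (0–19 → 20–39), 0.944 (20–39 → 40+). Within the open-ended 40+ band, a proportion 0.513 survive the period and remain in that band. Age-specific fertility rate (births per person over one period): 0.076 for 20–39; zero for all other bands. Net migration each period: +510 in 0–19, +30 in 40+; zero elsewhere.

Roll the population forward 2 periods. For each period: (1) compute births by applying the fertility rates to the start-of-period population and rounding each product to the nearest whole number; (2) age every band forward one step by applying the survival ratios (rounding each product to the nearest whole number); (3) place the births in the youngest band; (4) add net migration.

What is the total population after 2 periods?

(Bands numbered youngest = 1 to oldest = 3.)
After projecting period 1:
Births: 10100 × 0.076 = 768
Band 2: 13900 × 0.966 = 13427
Band 3: 10100 × 0.944 + 19900 × 0.513 = 9534 + 10209 = 19743
Net migration: Band 1 + 510 → 1278; Band 3 + 30 → 19773
Population now: 0–19=1278, 20–39=13427, 40+=19773
After projecting period 2:
Births: 13427 × 0.076 = 1020
Band 2: 1278 × 0.966 = 1235
Band 3: 13427 × 0.944 + 19773 × 0.513 = 12675 + 10144 = 22819
Net migration: Band 1 + 510 → 1530; Band 3 + 30 → 22849
Population now: 0–19=1530, 20–39=1235, 40+=22849
Total after period 2: 1530 + 1235 + 22849 = 25614

25614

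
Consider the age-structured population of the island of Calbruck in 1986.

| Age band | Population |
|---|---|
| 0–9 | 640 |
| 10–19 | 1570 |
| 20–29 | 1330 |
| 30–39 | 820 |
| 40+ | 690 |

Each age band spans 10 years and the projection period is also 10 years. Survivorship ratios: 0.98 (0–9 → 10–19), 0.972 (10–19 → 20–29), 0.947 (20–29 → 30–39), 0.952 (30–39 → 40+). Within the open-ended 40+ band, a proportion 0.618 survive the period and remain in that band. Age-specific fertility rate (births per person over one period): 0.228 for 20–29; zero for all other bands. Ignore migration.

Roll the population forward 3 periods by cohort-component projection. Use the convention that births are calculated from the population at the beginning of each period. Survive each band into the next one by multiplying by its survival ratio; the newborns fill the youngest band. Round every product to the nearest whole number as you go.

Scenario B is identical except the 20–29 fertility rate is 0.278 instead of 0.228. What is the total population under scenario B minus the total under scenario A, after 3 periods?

169

[period 1]
Births: 1330 × 0.228 = 303
10–19: 640 × 0.98 = 627
20–29: 1570 × 0.972 = 1526
30–39: 1330 × 0.947 = 1260
40+: 820 × 0.952 + 690 × 0.618 = 781 + 426 = 1207
Giving 303 / 627 / 1526 / 1260 / 1207.
[period 2]
Births: 1526 × 0.228 = 348
10–19: 303 × 0.98 = 297
20–29: 627 × 0.972 = 609
30–39: 1526 × 0.947 = 1445
40+: 1260 × 0.952 + 1207 × 0.618 = 1200 + 746 = 1946
Giving 348 / 297 / 609 / 1445 / 1946.
[period 3]
Births: 609 × 0.228 = 139
10–19: 348 × 0.98 = 341
20–29: 297 × 0.972 = 289
30–39: 609 × 0.947 = 577
40+: 1445 × 0.952 + 1946 × 0.618 = 1376 + 1203 = 2579
Giving 139 / 341 / 289 / 577 / 2579.
Scenario A total after 3 periods: 3925
Scenario B projection —
[period 1]
Births: 1330 × 0.278 = 370
10–19: 640 × 0.98 = 627
20–29: 1570 × 0.972 = 1526
30–39: 1330 × 0.947 = 1260
40+: 820 × 0.952 + 690 × 0.618 = 781 + 426 = 1207
Giving 370 / 627 / 1526 / 1260 / 1207.
[period 2]
Births: 1526 × 0.278 = 424
10–19: 370 × 0.98 = 363
20–29: 627 × 0.972 = 609
30–39: 1526 × 0.947 = 1445
40+: 1260 × 0.952 + 1207 × 0.618 = 1200 + 746 = 1946
Giving 424 / 363 / 609 / 1445 / 1946.
[period 3]
Births: 609 × 0.278 = 169
10–19: 424 × 0.98 = 416
20–29: 363 × 0.972 = 353
30–39: 609 × 0.947 = 577
40+: 1445 × 0.952 + 1946 × 0.618 = 1376 + 1203 = 2579
Giving 169 / 416 / 353 / 577 / 2579.
Scenario B total after 3 periods: 4094
Difference B − A = 4094 − 3925 = 169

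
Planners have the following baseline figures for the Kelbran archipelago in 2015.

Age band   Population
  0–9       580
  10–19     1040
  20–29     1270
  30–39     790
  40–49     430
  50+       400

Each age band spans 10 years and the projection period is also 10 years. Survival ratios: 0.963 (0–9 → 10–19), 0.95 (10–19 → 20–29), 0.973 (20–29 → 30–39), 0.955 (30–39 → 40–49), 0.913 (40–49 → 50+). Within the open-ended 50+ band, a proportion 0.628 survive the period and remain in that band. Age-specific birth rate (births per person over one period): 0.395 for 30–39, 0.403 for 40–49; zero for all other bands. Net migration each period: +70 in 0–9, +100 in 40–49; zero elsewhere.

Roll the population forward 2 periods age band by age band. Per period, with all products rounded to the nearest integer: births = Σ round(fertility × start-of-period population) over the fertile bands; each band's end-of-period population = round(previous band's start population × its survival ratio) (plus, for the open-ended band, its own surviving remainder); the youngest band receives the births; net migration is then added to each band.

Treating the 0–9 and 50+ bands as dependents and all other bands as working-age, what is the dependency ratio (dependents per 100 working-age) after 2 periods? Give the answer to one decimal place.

63.1

Let group 1 be 0–9 through group 6 = 50+.
Period 1.
Births: 790 * 0.395 = 312 ; 430 * 0.403 = 173 → total 485
Group 2: 580 * 0.963 = 559
Group 3: 1040 * 0.95 = 988
Group 4: 1270 * 0.973 = 1236
Group 5: 790 * 0.955 = 754
Group 6: 430 * 0.913 + 400 * 0.628 = 393 + 251 = 644
Net migration: Group 1 + 70 → 555; Group 5 + 100 → 854
Population now: 0–9=555, 10–19=559, 20–29=988, 30–39=1236, 40–49=854, 50+=644
Period 2.
Births: 1236 * 0.395 = 488 ; 854 * 0.403 = 344 → total 832
Group 2: 555 * 0.963 = 534
Group 3: 559 * 0.95 = 531
Group 4: 988 * 0.973 = 961
Group 5: 1236 * 0.955 = 1180
Group 6: 854 * 0.913 + 644 * 0.628 = 780 + 404 = 1184
Net migration: Group 1 + 70 → 902; Group 5 + 100 → 1280
Population now: 0–9=902, 10–19=534, 20–29=531, 30–39=961, 40–49=1280, 50+=1184
Dependents (band 0–9 + band 50+) = 902 + 1184 = 2086; working-age = 3306; ratio = 2086/3306 × 100 = 63.1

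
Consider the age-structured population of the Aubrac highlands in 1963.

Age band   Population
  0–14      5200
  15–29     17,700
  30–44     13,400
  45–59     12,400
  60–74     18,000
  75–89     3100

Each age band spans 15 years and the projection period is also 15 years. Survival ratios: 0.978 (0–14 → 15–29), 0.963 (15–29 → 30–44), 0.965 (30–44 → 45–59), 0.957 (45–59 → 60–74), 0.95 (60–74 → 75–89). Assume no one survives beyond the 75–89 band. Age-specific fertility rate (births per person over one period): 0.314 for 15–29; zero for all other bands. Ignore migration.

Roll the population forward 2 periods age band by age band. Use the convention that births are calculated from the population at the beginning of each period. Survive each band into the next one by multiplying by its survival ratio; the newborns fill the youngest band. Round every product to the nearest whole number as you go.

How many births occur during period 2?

[period 1]
Births: 17700 × 0.314 = 5558
15–29: 5200 × 0.978 = 5086
30–44: 17700 × 0.963 = 17045
45–59: 13400 × 0.965 = 12931
60–74: 12400 × 0.957 = 11867
75–89: 18000 × 0.95 = 17100
Population now: 0–14=5558, 15–29=5086, 30–44=17045, 45–59=12931, 60–74=11867, 75–89=17100
[period 2]
Births: 5086 × 0.314 = 1597
15–29: 5558 × 0.978 = 5436
30–44: 5086 × 0.963 = 4898
45–59: 17045 × 0.965 = 16448
60–74: 12931 × 0.957 = 12375
75–89: 11867 × 0.95 = 11274
Population now: 0–14=1597, 15–29=5436, 30–44=4898, 45–59=16448, 60–74=12375, 75–89=11274

1597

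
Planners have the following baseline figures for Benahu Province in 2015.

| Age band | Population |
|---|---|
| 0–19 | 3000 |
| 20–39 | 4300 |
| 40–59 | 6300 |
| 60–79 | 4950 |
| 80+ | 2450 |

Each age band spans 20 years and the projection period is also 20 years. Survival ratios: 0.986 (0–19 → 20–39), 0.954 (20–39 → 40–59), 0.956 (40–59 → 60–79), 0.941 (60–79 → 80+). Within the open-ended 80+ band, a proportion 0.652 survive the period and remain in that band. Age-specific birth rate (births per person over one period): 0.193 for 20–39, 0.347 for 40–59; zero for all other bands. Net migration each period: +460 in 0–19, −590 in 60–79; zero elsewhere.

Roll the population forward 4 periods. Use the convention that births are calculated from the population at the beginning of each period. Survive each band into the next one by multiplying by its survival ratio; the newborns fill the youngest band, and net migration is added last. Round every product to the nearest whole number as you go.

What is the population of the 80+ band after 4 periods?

7935

After projecting period 1:
Births: 4300 × 0.193 = 830, 6300 × 0.347 = 2186 → total 3016
20–39: 3000 × 0.986 = 2958
40–59: 4300 × 0.954 = 4102
60–79: 6300 × 0.956 = 6023
80+: 4950 × 0.941 + 2450 × 0.652 = 4658 + 1597 = 6255
Net migration: 0–19 + 460 → 3476; 60–79 − 590 → 5433
→ [3476, 2958, 4102, 5433, 6255]
After projecting period 2:
Births: 2958 × 0.193 = 571, 4102 × 0.347 = 1423 → total 1994
20–39: 3476 × 0.986 = 3427
40–59: 2958 × 0.954 = 2822
60–79: 4102 × 0.956 = 3922
80+: 5433 × 0.941 + 6255 × 0.652 = 5112 + 4078 = 9190
Net migration: 0–19 + 460 → 2454; 60–79 − 590 → 3332
→ [2454, 3427, 2822, 3332, 9190]
After projecting period 3:
Births: 3427 × 0.193 = 661, 2822 × 0.347 = 979 → total 1640
20–39: 2454 × 0.986 = 2420
40–59: 3427 × 0.954 = 3269
60–79: 2822 × 0.956 = 2698
80+: 3332 × 0.941 + 9190 × 0.652 = 3135 + 5992 = 9127
Net migration: 0–19 + 460 → 2100; 60–79 − 590 → 2108
→ [2100, 2420, 3269, 2108, 9127]
After projecting period 4:
Births: 2420 × 0.193 = 467, 3269 × 0.347 = 1134 → total 1601
20–39: 2100 × 0.986 = 2071
40–59: 2420 × 0.954 = 2309
60–79: 3269 × 0.956 = 3125
80+: 2108 × 0.941 + 9127 × 0.652 = 1984 + 5951 = 7935
Net migration: 0–19 + 460 → 2061; 60–79 − 590 → 2535
→ [2061, 2071, 2309, 2535, 7935]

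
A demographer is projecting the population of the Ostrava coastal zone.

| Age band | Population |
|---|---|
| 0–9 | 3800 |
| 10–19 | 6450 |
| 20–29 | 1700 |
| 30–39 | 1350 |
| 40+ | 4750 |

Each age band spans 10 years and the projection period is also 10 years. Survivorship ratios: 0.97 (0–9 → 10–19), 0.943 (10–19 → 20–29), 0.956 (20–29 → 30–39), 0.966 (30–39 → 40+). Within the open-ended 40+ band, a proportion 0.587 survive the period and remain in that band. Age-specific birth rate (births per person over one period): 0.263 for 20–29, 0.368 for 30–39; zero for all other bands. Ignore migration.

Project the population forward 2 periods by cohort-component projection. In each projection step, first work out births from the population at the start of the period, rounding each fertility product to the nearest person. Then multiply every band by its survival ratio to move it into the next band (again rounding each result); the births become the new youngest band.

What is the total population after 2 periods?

Period 1.
Births: 1700 × 0.263 = 447, 1350 × 0.368 = 497 → 944
10–19: 3800 × 0.97 = 3686
20–29: 6450 × 0.943 = 6082
30–39: 1700 × 0.956 = 1625
40+: 1350 × 0.966 + 4750 × 0.587 = 1304 + 2788 = 4092
→ [944, 3686, 6082, 1625, 4092]
Period 2.
Births: 6082 × 0.263 = 1600, 1625 × 0.368 = 598 → 2198
10–19: 944 × 0.97 = 916
20–29: 3686 × 0.943 = 3476
30–39: 6082 × 0.956 = 5814
40+: 1625 × 0.966 + 4092 × 0.587 = 1570 + 2402 = 3972
→ [2198, 916, 3476, 5814, 3972]
Total after period 2: 2198 + 916 + 3476 + 5814 + 3972 = 16376

16376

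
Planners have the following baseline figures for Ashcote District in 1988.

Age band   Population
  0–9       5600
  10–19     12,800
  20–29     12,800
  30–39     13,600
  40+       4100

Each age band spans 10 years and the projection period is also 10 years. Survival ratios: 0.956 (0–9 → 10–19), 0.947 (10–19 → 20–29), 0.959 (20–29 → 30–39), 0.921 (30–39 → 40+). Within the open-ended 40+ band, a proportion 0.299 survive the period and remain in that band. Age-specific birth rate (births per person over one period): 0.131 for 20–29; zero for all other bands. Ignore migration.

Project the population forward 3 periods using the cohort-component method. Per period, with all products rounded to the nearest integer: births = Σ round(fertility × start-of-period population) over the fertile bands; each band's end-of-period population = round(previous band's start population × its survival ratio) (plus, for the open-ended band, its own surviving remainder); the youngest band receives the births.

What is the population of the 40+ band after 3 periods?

— Period 1 —
Births: 12800 × 0.131 = 1677
10–19: 5600 × 0.956 = 5354
20–29: 12800 × 0.947 = 12122
30–39: 12800 × 0.959 = 12275
40+: 13600 × 0.921 + 4100 × 0.299 = 12526 + 1226 = 13752
Giving 1677 / 5354 / 12122 / 12275 / 13752.
— Period 2 —
Births: 12122 × 0.131 = 1588
10–19: 1677 × 0.956 = 1603
20–29: 5354 × 0.947 = 5070
30–39: 12122 × 0.959 = 11625
40+: 12275 × 0.921 + 13752 × 0.299 = 11305 + 4112 = 15417
Giving 1588 / 1603 / 5070 / 11625 / 15417.
— Period 3 —
Births: 5070 × 0.131 = 664
10–19: 1588 × 0.956 = 1518
20–29: 1603 × 0.947 = 1518
30–39: 5070 × 0.959 = 4862
40+: 11625 × 0.921 + 15417 × 0.299 = 10707 + 4610 = 15317
Giving 664 / 1518 / 1518 / 4862 / 15317.

15317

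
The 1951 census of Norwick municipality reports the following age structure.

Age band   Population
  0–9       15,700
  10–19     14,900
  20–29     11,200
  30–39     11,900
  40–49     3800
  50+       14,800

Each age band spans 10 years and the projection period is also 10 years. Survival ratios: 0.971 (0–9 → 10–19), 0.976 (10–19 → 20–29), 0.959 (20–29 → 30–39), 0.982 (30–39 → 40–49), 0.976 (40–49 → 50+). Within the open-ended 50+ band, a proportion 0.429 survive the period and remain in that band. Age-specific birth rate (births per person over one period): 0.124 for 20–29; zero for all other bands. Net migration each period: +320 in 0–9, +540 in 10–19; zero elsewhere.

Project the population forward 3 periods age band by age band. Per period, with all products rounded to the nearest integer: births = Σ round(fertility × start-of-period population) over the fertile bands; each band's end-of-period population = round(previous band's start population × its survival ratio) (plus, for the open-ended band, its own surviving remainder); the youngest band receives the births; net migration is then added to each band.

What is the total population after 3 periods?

Numbering the groups 1..6 from youngest to oldest:
[period 1]
Births: 11200 × 0.124 = 1389
Group 2: 15700 × 0.971 = 15245
Group 3: 14900 × 0.976 = 14542
Group 4: 11200 × 0.959 = 10741
Group 5: 11900 × 0.982 = 11686
Group 6: 3800 × 0.976 + 14800 × 0.429 = 3709 + 6349 = 10058
Net migration: Group 1 + 320 → 1709; Group 2 + 540 → 15785
Giving 1709 / 15785 / 14542 / 10741 / 11686 / 10058.
[period 2]
Births: 14542 × 0.124 = 1803
Group 2: 1709 × 0.971 = 1659
Group 3: 15785 × 0.976 = 15406
Group 4: 14542 × 0.959 = 13946
Group 5: 10741 × 0.982 = 10548
Group 6: 11686 × 0.976 + 10058 × 0.429 = 11406 + 4315 = 15721
Net migration: Group 1 + 320 → 2123; Group 2 + 540 → 2199
Giving 2123 / 2199 / 15406 / 13946 / 10548 / 15721.
[period 3]
Births: 15406 × 0.124 = 1910
Group 2: 2123 × 0.971 = 2061
Group 3: 2199 × 0.976 = 2146
Group 4: 15406 × 0.959 = 14774
Group 5: 13946 × 0.982 = 13695
Group 6: 10548 × 0.976 + 15721 × 0.429 = 10295 + 6744 = 17039
Net migration: Group 1 + 320 → 2230; Group 2 + 540 → 2601
Giving 2230 / 2601 / 2146 / 14774 / 13695 / 17039.
Total after period 3: 2230 + 2601 + 2146 + 14774 + 13695 + 17039 = 52485

52485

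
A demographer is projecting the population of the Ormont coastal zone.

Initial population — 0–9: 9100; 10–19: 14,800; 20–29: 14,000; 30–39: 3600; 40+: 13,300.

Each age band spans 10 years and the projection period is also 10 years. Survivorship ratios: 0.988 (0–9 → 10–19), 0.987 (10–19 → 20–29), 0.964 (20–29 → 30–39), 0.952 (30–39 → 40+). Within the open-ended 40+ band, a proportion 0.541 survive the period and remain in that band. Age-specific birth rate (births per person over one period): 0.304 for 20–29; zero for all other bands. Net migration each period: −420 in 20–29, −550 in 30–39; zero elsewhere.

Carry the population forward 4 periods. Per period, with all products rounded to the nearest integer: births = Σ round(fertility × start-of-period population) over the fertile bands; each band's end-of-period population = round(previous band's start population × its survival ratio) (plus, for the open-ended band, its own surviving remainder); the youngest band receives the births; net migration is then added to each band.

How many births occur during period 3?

— Period 1 —
Births: 14000 × 0.304 = 4256
10–19: 9100 × 0.988 = 8991
20–29: 14800 × 0.987 = 14608
30–39: 14000 × 0.964 = 13496
40+: 3600 × 0.952 + 13300 × 0.541 = 3427 + 7195 = 10622
Net migration: 20–29 − 420 → 14188; 30–39 − 550 → 12946
Giving 4256 / 8991 / 14188 / 12946 / 10622.
— Period 2 —
Births: 14188 × 0.304 = 4313
10–19: 4256 × 0.988 = 4205
20–29: 8991 × 0.987 = 8874
30–39: 14188 × 0.964 = 13677
40+: 12946 × 0.952 + 10622 × 0.541 = 12325 + 5747 = 18072
Net migration: 20–29 − 420 → 8454; 30–39 − 550 → 13127
Giving 4313 / 4205 / 8454 / 13127 / 18072.
— Period 3 —
Births: 8454 × 0.304 = 2570
10–19: 4313 × 0.988 = 4261
20–29: 4205 × 0.987 = 4150
30–39: 8454 × 0.964 = 8150
40+: 13127 × 0.952 + 18072 × 0.541 = 12497 + 9777 = 22274
Net migration: 20–29 − 420 → 3730; 30–39 − 550 → 7600
Giving 2570 / 4261 / 3730 / 7600 / 22274.

2570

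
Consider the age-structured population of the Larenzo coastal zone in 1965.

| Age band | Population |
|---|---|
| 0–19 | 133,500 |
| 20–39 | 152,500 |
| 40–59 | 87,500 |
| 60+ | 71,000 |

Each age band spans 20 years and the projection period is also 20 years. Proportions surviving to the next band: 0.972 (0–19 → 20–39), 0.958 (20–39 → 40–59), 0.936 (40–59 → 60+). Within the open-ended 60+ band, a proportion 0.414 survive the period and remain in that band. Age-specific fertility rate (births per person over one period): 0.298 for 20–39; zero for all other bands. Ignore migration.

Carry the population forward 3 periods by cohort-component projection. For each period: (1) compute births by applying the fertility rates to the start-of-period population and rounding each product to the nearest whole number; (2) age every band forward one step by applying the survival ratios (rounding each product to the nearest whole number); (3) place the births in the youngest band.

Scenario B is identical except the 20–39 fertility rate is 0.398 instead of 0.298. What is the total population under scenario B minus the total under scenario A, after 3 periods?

37129

— Period 1 —
Births: 152500 × 0.298 = 45445
20–39: 133500 × 0.972 = 129762
40–59: 152500 × 0.958 = 146095
60+: 87500 × 0.936 + 71000 × 0.414 = 81900 + 29394 = 111294
End of period: [45445, 129762, 146095, 111294]
— Period 2 —
Births: 129762 × 0.298 = 38669
20–39: 45445 × 0.972 = 44173
40–59: 129762 × 0.958 = 124312
60+: 146095 × 0.936 + 111294 × 0.414 = 136745 + 46076 = 182821
End of period: [38669, 44173, 124312, 182821]
— Period 3 —
Births: 44173 × 0.298 = 13164
20–39: 38669 × 0.972 = 37586
40–59: 44173 × 0.958 = 42318
60+: 124312 × 0.936 + 182821 × 0.414 = 116356 + 75688 = 192044
End of period: [13164, 37586, 42318, 192044]
Scenario A total after 3 periods: 285112
Scenario B projection —
— Period 1 —
Births: 152500 × 0.398 = 60695
20–39: 133500 × 0.972 = 129762
40–59: 152500 × 0.958 = 146095
60+: 87500 × 0.936 + 71000 × 0.414 = 81900 + 29394 = 111294
End of period: [60695, 129762, 146095, 111294]
— Period 2 —
Births: 129762 × 0.398 = 51645
20–39: 60695 × 0.972 = 58996
40–59: 129762 × 0.958 = 124312
60+: 146095 × 0.936 + 111294 × 0.414 = 136745 + 46076 = 182821
End of period: [51645, 58996, 124312, 182821]
— Period 3 —
Births: 58996 × 0.398 = 23480
20–39: 51645 × 0.972 = 50199
40–59: 58996 × 0.958 = 56518
60+: 124312 × 0.936 + 182821 × 0.414 = 116356 + 75688 = 192044
End of period: [23480, 50199, 56518, 192044]
Scenario B total after 3 periods: 322241
Difference B − A = 322241 − 285112 = 37129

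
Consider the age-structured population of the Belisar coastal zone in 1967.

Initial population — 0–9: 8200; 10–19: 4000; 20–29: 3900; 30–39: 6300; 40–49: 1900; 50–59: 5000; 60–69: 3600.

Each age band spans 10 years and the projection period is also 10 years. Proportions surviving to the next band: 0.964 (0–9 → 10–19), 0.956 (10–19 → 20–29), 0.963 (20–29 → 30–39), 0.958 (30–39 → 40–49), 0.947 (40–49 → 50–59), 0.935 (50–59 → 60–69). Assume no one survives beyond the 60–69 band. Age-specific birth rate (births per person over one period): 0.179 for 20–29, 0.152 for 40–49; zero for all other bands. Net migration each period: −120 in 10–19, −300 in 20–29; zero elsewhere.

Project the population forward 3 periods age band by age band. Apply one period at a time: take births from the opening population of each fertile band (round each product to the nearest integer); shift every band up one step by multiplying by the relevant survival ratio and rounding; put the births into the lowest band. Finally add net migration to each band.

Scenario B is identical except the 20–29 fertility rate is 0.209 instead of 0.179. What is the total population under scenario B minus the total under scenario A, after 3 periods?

425

Period 1:
Births: 3900 × 0.179 = 698, 1900 × 0.152 = 289 ⇒ total 987
10–19: 8200 × 0.964 = 7905
20–29: 4000 × 0.956 = 3824
30–39: 3900 × 0.963 = 3756
40–49: 6300 × 0.958 = 6035
50–59: 1900 × 0.947 = 1799
60–69: 5000 × 0.935 = 4675
Net migration: 10–19 − 120 → 7785; 20–29 − 300 → 3524
End of period: [987, 7785, 3524, 3756, 6035, 1799, 4675]
Period 2:
Births: 3524 × 0.179 = 631, 6035 × 0.152 = 917 ⇒ total 1548
10–19: 987 × 0.964 = 951
20–29: 7785 × 0.956 = 7442
30–39: 3524 × 0.963 = 3394
40–49: 3756 × 0.958 = 3598
50–59: 6035 × 0.947 = 5715
60–69: 1799 × 0.935 = 1682
Net migration: 10–19 − 120 → 831; 20–29 − 300 → 7142
End of period: [1548, 831, 7142, 3394, 3598, 5715, 1682]
Period 3:
Births: 7142 × 0.179 = 1278, 3598 × 0.152 = 547 ⇒ total 1825
10–19: 1548 × 0.964 = 1492
20–29: 831 × 0.956 = 794
30–39: 7142 × 0.963 = 6878
40–49: 3394 × 0.958 = 3251
50–59: 3598 × 0.947 = 3407
60–69: 5715 × 0.935 = 5344
Net migration: 10–19 − 120 → 1372; 20–29 − 300 → 494
End of period: [1825, 1372, 494, 6878, 3251, 3407, 5344]
Scenario A total after 3 periods: 22571
Scenario B projection —
Period 1:
Births: 3900 × 0.209 = 815, 1900 × 0.152 = 289 ⇒ total 1104
10–19: 8200 × 0.964 = 7905
20–29: 4000 × 0.956 = 3824
30–39: 3900 × 0.963 = 3756
40–49: 6300 × 0.958 = 6035
50–59: 1900 × 0.947 = 1799
60–69: 5000 × 0.935 = 4675
Net migration: 10–19 − 120 → 7785; 20–29 − 300 → 3524
End of period: [1104, 7785, 3524, 3756, 6035, 1799, 4675]
Period 2:
Births: 3524 × 0.209 = 737, 6035 × 0.152 = 917 ⇒ total 1654
10–19: 1104 × 0.964 = 1064
20–29: 7785 × 0.956 = 7442
30–39: 3524 × 0.963 = 3394
40–49: 3756 × 0.958 = 3598
50–59: 6035 × 0.947 = 5715
60–69: 1799 × 0.935 = 1682
Net migration: 10–19 − 120 → 944; 20–29 − 300 → 7142
End of period: [1654, 944, 7142, 3394, 3598, 5715, 1682]
Period 3:
Births: 7142 × 0.209 = 1493, 3598 × 0.152 = 547 ⇒ total 2040
10–19: 1654 × 0.964 = 1594
20–29: 944 × 0.956 = 902
30–39: 7142 × 0.963 = 6878
40–49: 3394 × 0.958 = 3251
50–59: 3598 × 0.947 = 3407
60–69: 5715 × 0.935 = 5344
Net migration: 10–19 − 120 → 1474; 20–29 − 300 → 602
End of period: [2040, 1474, 602, 6878, 3251, 3407, 5344]
Scenario B total after 3 periods: 22996
Difference B − A = 22996 − 22571 = 425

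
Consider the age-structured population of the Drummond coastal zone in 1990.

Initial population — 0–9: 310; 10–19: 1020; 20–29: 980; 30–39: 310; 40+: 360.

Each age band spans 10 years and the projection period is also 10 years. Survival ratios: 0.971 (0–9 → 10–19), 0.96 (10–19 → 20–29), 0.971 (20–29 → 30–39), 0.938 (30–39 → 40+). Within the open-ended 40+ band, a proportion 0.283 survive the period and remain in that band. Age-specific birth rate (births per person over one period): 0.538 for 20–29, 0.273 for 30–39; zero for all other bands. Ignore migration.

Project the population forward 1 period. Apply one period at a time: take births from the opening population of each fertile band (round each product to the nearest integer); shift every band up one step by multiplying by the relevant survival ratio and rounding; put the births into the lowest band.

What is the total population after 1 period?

3237

After projecting period 1:
Births: 980 × 0.538 = 527  |  310 × 0.273 = 85 — total 612
10–19: 310 × 0.971 = 301
20–29: 1020 × 0.96 = 979
30–39: 980 × 0.971 = 952
40+: 310 × 0.938 + 360 × 0.283 = 291 + 102 = 393
→ [612, 301, 979, 952, 393]
Total after period 1: 612 + 301 + 979 + 952 + 393 = 3237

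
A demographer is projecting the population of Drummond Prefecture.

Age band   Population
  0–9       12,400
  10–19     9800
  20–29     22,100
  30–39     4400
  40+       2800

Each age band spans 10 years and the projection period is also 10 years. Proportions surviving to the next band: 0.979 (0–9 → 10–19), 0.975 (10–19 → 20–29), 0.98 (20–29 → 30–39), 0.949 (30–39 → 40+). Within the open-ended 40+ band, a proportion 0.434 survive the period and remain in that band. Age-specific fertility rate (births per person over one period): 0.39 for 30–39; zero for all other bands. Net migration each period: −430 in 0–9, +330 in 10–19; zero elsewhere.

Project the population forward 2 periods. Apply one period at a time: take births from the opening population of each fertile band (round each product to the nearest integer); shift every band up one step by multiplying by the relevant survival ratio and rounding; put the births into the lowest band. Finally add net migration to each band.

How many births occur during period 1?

Call the bands 1 to 5, youngest first.
[period 1]
Births: 4400 * 0.39 = 1716
Band 2: 12400 * 0.979 = 12140
Band 3: 9800 * 0.975 = 9555
Band 4: 22100 * 0.98 = 21658
Band 5: 4400 * 0.949 + 2800 * 0.434 = 4176 + 1215 = 5391
Net migration: Band 1 − 430 → 1286; Band 2 + 330 → 12470
Giving 1286 / 12470 / 9555 / 21658 / 5391.

1716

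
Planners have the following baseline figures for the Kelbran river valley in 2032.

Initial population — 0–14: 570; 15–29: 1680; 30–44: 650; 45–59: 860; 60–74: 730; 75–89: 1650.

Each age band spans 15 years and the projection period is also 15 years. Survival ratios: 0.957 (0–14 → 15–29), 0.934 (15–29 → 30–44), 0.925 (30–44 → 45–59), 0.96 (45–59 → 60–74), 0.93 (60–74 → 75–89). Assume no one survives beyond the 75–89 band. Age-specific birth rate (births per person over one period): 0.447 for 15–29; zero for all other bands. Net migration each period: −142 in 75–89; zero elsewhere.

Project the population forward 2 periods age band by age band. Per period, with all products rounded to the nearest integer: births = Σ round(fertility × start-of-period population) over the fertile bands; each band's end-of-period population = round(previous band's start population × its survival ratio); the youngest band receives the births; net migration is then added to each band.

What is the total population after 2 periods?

Call the bands 1 to 6, youngest first.
— Period 1 —
Births: 1680 * 0.447 = 751
Band 2: 570 * 0.957 = 545
Band 3: 1680 * 0.934 = 1569
Band 4: 650 * 0.925 = 601
Band 5: 860 * 0.96 = 826
Band 6: 730 * 0.93 = 679
Net migration: Band 6 − 142 → 537
Giving 751 / 545 / 1569 / 601 / 826 / 537.
— Period 2 —
Births: 545 * 0.447 = 244
Band 2: 751 * 0.957 = 719
Band 3: 545 * 0.934 = 509
Band 4: 1569 * 0.925 = 1451
Band 5: 601 * 0.96 = 577
Band 6: 826 * 0.93 = 768
Net migration: Band 6 − 142 → 626
Giving 244 / 719 / 509 / 1451 / 577 / 626.
Total after period 2: 244 + 719 + 509 + 1451 + 577 + 626 = 4126

4126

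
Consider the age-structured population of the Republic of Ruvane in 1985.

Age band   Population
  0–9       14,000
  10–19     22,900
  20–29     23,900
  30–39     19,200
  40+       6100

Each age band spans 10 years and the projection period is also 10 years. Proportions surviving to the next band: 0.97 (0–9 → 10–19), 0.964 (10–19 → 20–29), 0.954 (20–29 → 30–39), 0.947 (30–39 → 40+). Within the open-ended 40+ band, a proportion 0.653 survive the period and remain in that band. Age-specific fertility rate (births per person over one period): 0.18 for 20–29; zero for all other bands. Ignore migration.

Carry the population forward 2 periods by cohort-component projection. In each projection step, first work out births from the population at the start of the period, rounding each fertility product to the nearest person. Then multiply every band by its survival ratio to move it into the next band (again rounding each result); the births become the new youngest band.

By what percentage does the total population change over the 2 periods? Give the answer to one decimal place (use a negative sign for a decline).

(Bands numbered youngest = 1 to oldest = 5.)
Period 1.
Births: 23900 × 0.18 = 4302
Band 2: 14000 × 0.97 = 13580
Band 3: 22900 × 0.964 = 22076
Band 4: 23900 × 0.954 = 22801
Band 5: 19200 × 0.947 + 6100 × 0.653 = 18182 + 3983 = 22165
→ [4302, 13580, 22076, 22801, 22165]
Period 2.
Births: 22076 × 0.18 = 3974
Band 2: 4302 × 0.97 = 4173
Band 3: 13580 × 0.964 = 13091
Band 4: 22076 × 0.954 = 21061
Band 5: 22801 × 0.947 + 22165 × 0.653 = 21593 + 14474 = 36067
→ [3974, 4173, 13091, 21061, 36067]
Total: 86100 → 78366; change = -7734; percentage change = -9.0%

-9.0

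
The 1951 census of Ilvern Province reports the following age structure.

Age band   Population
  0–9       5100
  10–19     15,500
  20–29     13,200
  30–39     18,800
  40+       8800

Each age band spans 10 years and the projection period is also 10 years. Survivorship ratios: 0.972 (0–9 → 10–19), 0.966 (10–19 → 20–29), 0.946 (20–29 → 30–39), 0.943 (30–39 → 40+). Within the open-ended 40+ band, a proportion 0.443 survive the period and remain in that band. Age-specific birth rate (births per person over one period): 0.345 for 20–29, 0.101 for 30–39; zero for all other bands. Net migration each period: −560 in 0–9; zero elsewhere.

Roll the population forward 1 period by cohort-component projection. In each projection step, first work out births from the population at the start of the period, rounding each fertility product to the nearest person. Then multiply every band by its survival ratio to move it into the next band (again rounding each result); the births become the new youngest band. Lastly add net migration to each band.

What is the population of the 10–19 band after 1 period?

[period 1]
Births: 13200 * 0.345 = 4554 ; 18800 * 0.101 = 1899 ⇒ total 6453
10–19: 5100 * 0.972 = 4957
20–29: 15500 * 0.966 = 14973
30–39: 13200 * 0.946 = 12487
40+: 18800 * 0.943 + 8800 * 0.443 = 17728 + 3898 = 21626
Net migration: 0–9 − 560 → 5893
End of period: [5893, 4957, 14973, 12487, 21626]

4957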